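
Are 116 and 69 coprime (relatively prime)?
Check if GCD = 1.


Euclidean algorithm:
116 = 1 * 69 + 47
69 = 1 * 47 + 22
47 = 2 * 22 + 3
22 = 7 * 3 + 1
3 = 3 * 1 + 0
GCD(116, 69) = 1

Yes, coprime (GCD = 1)


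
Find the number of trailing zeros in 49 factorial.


floor(49/5) = 9
floor(49/25) = 1
Total = 10

10 trailing zeros


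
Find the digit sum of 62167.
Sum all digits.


6 + 2 + 1 + 6 + 7 = 22


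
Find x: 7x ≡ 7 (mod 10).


GCD(7, 10) = 1, unique solution
a^(-1) mod 10 = 3
x = 3 * 7 mod 10 = 1

x ≡ 1 (mod 10)


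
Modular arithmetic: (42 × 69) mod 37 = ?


42 × 69 = 2898
2898 mod 37 = 12


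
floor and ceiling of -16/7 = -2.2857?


-16/7 = -2.2857
floor = -3
ceil = -2

floor = -3, ceil = -2


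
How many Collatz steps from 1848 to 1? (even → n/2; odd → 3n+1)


1848 → 924 → 462 → 231 → 694 → 347 → 1042 → 521 → 1564 → 782 → 391 → 1174 → 587 → 1762 → 881 → 2644 → 1322 → 661 → 1984 → 992 → 496 → 248 → 124 → 62 → 31 → 94 → 47 → 142 → 71 → 214 → 107 → 322 → 161 → 484 → 242 → 121 → 364 → 182 → 91 → 274 → 137 → 412 → 206 → 103 → 310 → 155 → 466 → 233 → 700 → 350 → 175 → 526 → 263 → 790 → 395 → 1186 → 593 → 1780 → 890 → 445 → 1336 → 668 → 334 → 167 → 502 → 251 → 754 → 377 → 1132 → 566 → 283 → 850 → 425 → 1276 → 638 → 319 → 958 → 479 → 1438 → 719 → 2158 → 1079 → 3238 → 1619 → 4858 → 2429 → 7288 → 3644 → 1822 → 911 → 2734 → 1367 → 4102 → 2051 → 6154 → 3077 → 9232 → 4616 → 2308 → 1154 → 577 → 1732 → 866 → 433 → 1300 → 650 → 325 → 976 → 488 → 244 → 122 → 61 → 184 → 92 → 46 → 23 → 70 → 35 → 106 → 53 → 160 → 80 → 40 → 20 → 10 → 5 → 16 → 8 → 4 → 2 → 1
Total steps = 130

130 steps


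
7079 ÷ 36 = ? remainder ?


7079 = 36 * 196 + 23
Check: 7056 + 23 = 7079

q = 196, r = 23


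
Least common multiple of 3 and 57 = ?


GCD(3, 57) = 3
LCM = 3*57/3 = 171/3 = 57

LCM = 57


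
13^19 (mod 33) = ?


13^1 mod 33 = 13
13^2 mod 33 = 4
13^3 mod 33 = 19
13^4 mod 33 = 16
13^5 mod 33 = 10
13^6 mod 33 = 31
13^7 mod 33 = 7
13^8 mod 33 = 25
13^9 mod 33 = 28
13^10 mod 33 = 1
13^11 mod 33 = 13
13^12 mod 33 = 4
13^13 mod 33 = 19
13^14 mod 33 = 16
13^15 mod 33 = 10
13^16 mod 33 = 31
13^17 mod 33 = 7
13^18 mod 33 = 25
13^19 mod 33 = 28


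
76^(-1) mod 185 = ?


Use the extended Euclidean algorithm on (185, 76); each row r = 185*s + 76*t:
r=185, s=1, t=0
r=76, s=0, t=1
q=2: r=33, s=1, t=-2   [185*(1) + 76*(-2) = 33]
q=2: r=10, s=-2, t=5   [185*(-2) + 76*(5) = 10]
q=3: r=3, s=7, t=-17   [185*(7) + 76*(-17) = 3]
q=3: r=1, s=-23, t=56   [185*(-23) + 76*(56) = 1]
q=3: r=0, s=76, t=-185   [185*(76) + 76*(-185) = 0]
GCD = 1 with t = 56, so 76*(56) ≡ 1 (mod 185)
Inverse = 56 mod 185 = 56
Check: 76 * 56 = 4256 ≡ 1 (mod 185)

76^(-1) ≡ 56 (mod 185)


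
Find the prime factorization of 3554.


3554 / 2 = 1777
1777 / 1777 = 1
3554 = 2 × 1777


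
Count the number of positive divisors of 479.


479 = 479^1
d(479) = (1+1) = 2

2 divisors


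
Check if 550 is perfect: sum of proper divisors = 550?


Proper divisors of 550: 1, 2, 5, 10, 11, 22, 25, 50, 55, 110, 275
Sum = 1 + 2 + 5 + 10 + 11 + 22 + 25 + 50 + 55 + 110 + 275 = 566

No, 550 is not perfect (566 ≠ 550)


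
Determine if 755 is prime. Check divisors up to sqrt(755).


755 / 5 = 151 (exact division)
755 is NOT prime.

No, 755 is not prime


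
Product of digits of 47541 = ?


4 × 7 × 5 × 4 × 1 = 560


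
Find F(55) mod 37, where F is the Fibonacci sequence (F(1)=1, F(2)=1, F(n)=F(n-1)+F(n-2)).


F(k) mod 37 for k=1..55:
1, 1, 2, 3, 5, 8, 13, 21, 34, 18, 15, 33, 11, 7, 18, 25, 6, 31, 0, 31, 31, 25, 19, 7, 26, 33, 22, 18, 3, 21, 24, 8, 32, 3, 35, 1, 36, 0, 36, 36, 35, 34, 32, 29, 24, 16, 3, 19, 22, 4, 26, 30, 19, 12, 31
F(55) mod 37 = 31


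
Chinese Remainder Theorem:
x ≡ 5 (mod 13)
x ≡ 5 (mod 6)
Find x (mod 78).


M = 13*6 = 78
M1 = M/13 = 6, M2 = M/6 = 13
M1^(-1) mod 13 = 11, M2^(-1) mod 6 = 1
x = 5*6*11 + 5*13*1 = 395
395 mod 78 = 5
Check: 5 mod 13 = 5 ✓, 5 mod 6 = 5 ✓

x ≡ 5 (mod 78)


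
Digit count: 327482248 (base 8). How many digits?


327482248 in base 8 = 2341175610
Number of digits = 10

10 digits (base 8)


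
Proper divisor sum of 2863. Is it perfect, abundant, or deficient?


Proper divisors: 1, 7, 409
Sum = 1 + 7 + 409 = 417
417 < 2863 → deficient

s(2863) = 417 (deficient)


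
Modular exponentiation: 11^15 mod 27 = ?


11^1 mod 27 = 11
11^2 mod 27 = 13
11^3 mod 27 = 8
11^4 mod 27 = 7
11^5 mod 27 = 23
11^6 mod 27 = 10
11^7 mod 27 = 2
11^8 mod 27 = 22
11^9 mod 27 = 26
11^10 mod 27 = 16
11^11 mod 27 = 14
11^12 mod 27 = 19
11^13 mod 27 = 20
11^14 mod 27 = 4
11^15 mod 27 = 17


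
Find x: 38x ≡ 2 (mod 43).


GCD(38, 43) = 1, unique solution
a^(-1) mod 43 = 17
x = 17 * 2 mod 43 = 34

x ≡ 34 (mod 43)


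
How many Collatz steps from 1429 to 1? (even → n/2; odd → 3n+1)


1429 → 4288 → 2144 → 1072 → 536 → 268 → 134 → 67 → 202 → 101 → 304 → 152 → 76 → 38 → 19 → 58 → 29 → 88 → 44 → 22 → 11 → 34 → 17 → 52 → 26 → 13 → 40 → 20 → 10 → 5 → 16 → 8 → 4 → 2 → 1
Total steps = 34

34 steps


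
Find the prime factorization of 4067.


4067 / 7 = 581
581 / 7 = 83
83 / 83 = 1
4067 = 7^2 × 83


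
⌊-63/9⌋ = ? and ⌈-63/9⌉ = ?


-63/9 = -7.0000
floor = -7
ceil = -7

floor = -7, ceil = -7


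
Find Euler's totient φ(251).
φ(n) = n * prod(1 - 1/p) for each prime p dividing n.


251 = 251
Prime factors: 251
φ(251) = 251 × (1-1/251)
= 251 × 250/251 = 250

φ(251) = 250


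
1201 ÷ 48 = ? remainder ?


1201 = 48 * 25 + 1
Check: 1200 + 1 = 1201

q = 25, r = 1


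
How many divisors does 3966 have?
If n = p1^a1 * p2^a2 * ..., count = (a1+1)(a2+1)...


3966 = 2^1 × 3^1 × 661^1
d(3966) = (1+1) × (1+1) × (1+1) = 8

8 divisors


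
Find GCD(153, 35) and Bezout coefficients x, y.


Tabular extended Euclidean (each row: r = 153*s + 35*t):
r=153, s=1, t=0
r=35, s=0, t=1
q=4: r=13, s=1, t=-4   [153*(1) + 35*(-4) = 13]
q=2: r=9, s=-2, t=9   [153*(-2) + 35*(9) = 9]
q=1: r=4, s=3, t=-13   [153*(3) + 35*(-13) = 4]
q=2: r=1, s=-8, t=35   [153*(-8) + 35*(35) = 1]
q=4: r=0, s=35, t=-153   [153*(35) + 35*(-153) = 0]
GCD = 1; from the row with r=1: x=-8, y=35
Check: 153*(-8) + 35*(35) = -1224 + 1225 = 1

GCD = 1, x = -8, y = 35


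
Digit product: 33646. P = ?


3 × 3 × 6 × 4 × 6 = 1296


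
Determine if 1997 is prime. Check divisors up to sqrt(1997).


Check divisors up to sqrt(1997) = 44.6878
No divisors found.
1997 is prime.

Yes, 1997 is prime


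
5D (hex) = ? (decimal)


5D (base 16) = 93 (decimal)
93 (decimal) = 93 (base 10)


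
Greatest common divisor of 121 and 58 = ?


121 = 2 * 58 + 5
58 = 11 * 5 + 3
5 = 1 * 3 + 2
3 = 1 * 2 + 1
2 = 2 * 1 + 0
GCD = 1


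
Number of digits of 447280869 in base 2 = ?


447280869 in base 2 = 11010101010001111011011100101
Number of digits = 29

29 digits (base 2)


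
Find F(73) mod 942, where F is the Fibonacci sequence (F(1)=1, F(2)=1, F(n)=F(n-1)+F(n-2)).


F(k) mod 942 for k=1..73:
1, 1, 2, 3, 5, 8, 13, 21, 34, 55, 89, 144, 233, 377, 610, 45, 655, 700, 413, 171, 584, 755, 397, 210, 607, 817, 482, 357, 839, 254, 151, 405, 556, 19, 575, 594, 227, 821, 106, 927, 91, 76, 167, 243, 410, 653, 121, 774, 895, 727, 680, 465, 203, 668, 871, 597, 526, 181, 707, 888, 653, 599, 310, 909, 277, 244, 521, 765, 344, 167, 511, 678, 247
F(73) mod 942 = 247


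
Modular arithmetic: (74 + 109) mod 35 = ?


74 + 109 = 183
183 mod 35 = 8


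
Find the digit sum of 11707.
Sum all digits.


1 + 1 + 7 + 0 + 7 = 16


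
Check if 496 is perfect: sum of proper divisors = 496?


Proper divisors of 496: 1, 2, 4, 8, 16, 31, 62, 124, 248
Sum = 1 + 2 + 4 + 8 + 16 + 31 + 62 + 124 + 248 = 496

Yes, 496 is perfect (496 = 496)


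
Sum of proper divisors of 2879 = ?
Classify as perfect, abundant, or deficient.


Proper divisors: 1
Sum = 1 = 1
1 < 2879 → deficient

s(2879) = 1 (deficient)


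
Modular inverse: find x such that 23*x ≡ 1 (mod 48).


Use the extended Euclidean algorithm on (48, 23); each row r = 48*s + 23*t:
r=48, s=1, t=0
r=23, s=0, t=1
q=2: r=2, s=1, t=-2   [48*(1) + 23*(-2) = 2]
q=11: r=1, s=-11, t=23   [48*(-11) + 23*(23) = 1]
q=2: r=0, s=23, t=-48   [48*(23) + 23*(-48) = 0]
GCD = 1 with t = 23, so 23*(23) ≡ 1 (mod 48)
Inverse = 23 mod 48 = 23
Check: 23 * 23 = 529 ≡ 1 (mod 48)

23^(-1) ≡ 23 (mod 48)


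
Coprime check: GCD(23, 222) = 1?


Euclidean algorithm:
222 = 9 * 23 + 15
23 = 1 * 15 + 8
15 = 1 * 8 + 7
8 = 1 * 7 + 1
7 = 7 * 1 + 0
GCD(23, 222) = 1

Yes, coprime (GCD = 1)


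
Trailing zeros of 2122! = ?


floor(2122/5) = 424
floor(2122/25) = 84
floor(2122/125) = 16
floor(2122/625) = 3
Total = 527

527 trailing zeros


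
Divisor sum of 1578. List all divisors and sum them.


Divisors of 1578: 1, 2, 3, 6, 263, 526, 789, 1578
Sum = 1 + 2 + 3 + 6 + 263 + 526 + 789 + 1578 = 3168

σ(1578) = 3168


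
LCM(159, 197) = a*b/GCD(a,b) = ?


GCD(159, 197) = 1
LCM = 159*197/1 = 31323/1 = 31323

LCM = 31323


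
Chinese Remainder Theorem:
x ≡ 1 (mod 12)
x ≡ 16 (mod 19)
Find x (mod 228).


M = 12*19 = 228
M1 = M/12 = 19, M2 = M/19 = 12
M1^(-1) mod 12 = 7, M2^(-1) mod 19 = 8
x = 1*19*7 + 16*12*8 = 1669
1669 mod 228 = 73
Check: 73 mod 12 = 1 ✓, 73 mod 19 = 16 ✓

x ≡ 73 (mod 228)


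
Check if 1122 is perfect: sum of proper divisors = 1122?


Proper divisors of 1122: 1, 2, 3, 6, 11, 17, 22, 33, 34, 51, 66, 102, 187, 374, 561
Sum = 1 + 2 + 3 + 6 + 11 + 17 + 22 + 33 + 34 + 51 + 66 + 102 + 187 + 374 + 561 = 1470

No, 1122 is not perfect (1470 ≠ 1122)


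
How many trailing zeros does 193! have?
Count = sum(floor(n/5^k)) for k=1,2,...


floor(193/5) = 38
floor(193/25) = 7
floor(193/125) = 1
Total = 46

46 trailing zeros


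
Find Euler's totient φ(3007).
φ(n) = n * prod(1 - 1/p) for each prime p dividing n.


3007 = 31 × 97
Prime factors: 31, 97
φ(3007) = 3007 × (1-1/31) × (1-1/97)
= 3007 × 30/31 × 96/97 = 2880

φ(3007) = 2880


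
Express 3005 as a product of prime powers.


3005 / 5 = 601
601 / 601 = 1
3005 = 5 × 601


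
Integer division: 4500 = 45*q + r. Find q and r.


4500 = 45 * 100 + 0
Check: 4500 + 0 = 4500

q = 100, r = 0


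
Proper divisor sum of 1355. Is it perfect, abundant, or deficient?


Proper divisors: 1, 5, 271
Sum = 1 + 5 + 271 = 277
277 < 1355 → deficient

s(1355) = 277 (deficient)


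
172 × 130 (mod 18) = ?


172 × 130 = 22360
22360 mod 18 = 4


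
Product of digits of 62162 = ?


6 × 2 × 1 × 6 × 2 = 144


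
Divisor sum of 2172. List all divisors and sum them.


Divisors of 2172: 1, 2, 3, 4, 6, 12, 181, 362, 543, 724, 1086, 2172
Sum = 1 + 2 + 3 + 4 + 6 + 12 + 181 + 362 + 543 + 724 + 1086 + 2172 = 5096

σ(2172) = 5096


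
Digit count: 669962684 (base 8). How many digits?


669962684 in base 8 = 4773550674
Number of digits = 10

10 digits (base 8)


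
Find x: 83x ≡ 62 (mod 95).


GCD(83, 95) = 1, unique solution
a^(-1) mod 95 = 87
x = 87 * 62 mod 95 = 74

x ≡ 74 (mod 95)


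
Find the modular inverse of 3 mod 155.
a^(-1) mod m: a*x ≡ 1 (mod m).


Use the extended Euclidean algorithm on (155, 3); each row r = 155*s + 3*t:
r=155, s=1, t=0
r=3, s=0, t=1
q=51: r=2, s=1, t=-51   [155*(1) + 3*(-51) = 2]
q=1: r=1, s=-1, t=52   [155*(-1) + 3*(52) = 1]
q=2: r=0, s=3, t=-155   [155*(3) + 3*(-155) = 0]
GCD = 1 with t = 52, so 3*(52) ≡ 1 (mod 155)
Inverse = 52 mod 155 = 52
Check: 3 * 52 = 156 ≡ 1 (mod 155)

3^(-1) ≡ 52 (mod 155)


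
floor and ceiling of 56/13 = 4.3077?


56/13 = 4.3077
floor = 4
ceil = 5

floor = 4, ceil = 5


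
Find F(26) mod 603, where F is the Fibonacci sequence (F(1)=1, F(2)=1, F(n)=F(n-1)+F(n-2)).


F(k) mod 603 for k=1..26:
1, 1, 2, 3, 5, 8, 13, 21, 34, 55, 89, 144, 233, 377, 7, 384, 391, 172, 563, 132, 92, 224, 316, 540, 253, 190
F(26) mod 603 = 190


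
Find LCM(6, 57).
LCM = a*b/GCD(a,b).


GCD(6, 57) = 3
LCM = 6*57/3 = 342/3 = 114

LCM = 114


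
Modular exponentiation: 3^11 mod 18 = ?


3^1 mod 18 = 3
3^2 mod 18 = 9
3^3 mod 18 = 9
3^4 mod 18 = 9
3^5 mod 18 = 9
3^6 mod 18 = 9
3^7 mod 18 = 9
3^8 mod 18 = 9
3^9 mod 18 = 9
3^10 mod 18 = 9
3^11 mod 18 = 9


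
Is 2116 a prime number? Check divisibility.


2116 / 2 = 1058 (exact division)
2116 is NOT prime.

No, 2116 is not prime


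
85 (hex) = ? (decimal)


85 (base 16) = 133 (decimal)
133 (decimal) = 133 (base 10)


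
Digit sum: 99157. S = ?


9 + 9 + 1 + 5 + 7 = 31


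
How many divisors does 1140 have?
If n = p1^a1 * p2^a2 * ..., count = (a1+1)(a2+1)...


1140 = 2^2 × 3^1 × 5^1 × 19^1
d(1140) = (2+1) × (1+1) × (1+1) × (1+1) = 24

24 divisors


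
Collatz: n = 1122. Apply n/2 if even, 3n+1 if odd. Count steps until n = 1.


1122 → 561 → 1684 → 842 → 421 → 1264 → 632 → 316 → 158 → 79 → 238 → 119 → 358 → 179 → 538 → 269 → 808 → 404 → 202 → 101 → 304 → 152 → 76 → 38 → 19 → 58 → 29 → 88 → 44 → 22 → 11 → 34 → 17 → 52 → 26 → 13 → 40 → 20 → 10 → 5 → 16 → 8 → 4 → 2 → 1
Total steps = 44

44 steps


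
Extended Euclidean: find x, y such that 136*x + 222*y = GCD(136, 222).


Tabular extended Euclidean (each row: r = 136*s + 222*t):
r=136, s=1, t=0
r=222, s=0, t=1
q=0: r=136, s=1, t=0   [136*(1) + 222*(0) = 136]
q=1: r=86, s=-1, t=1   [136*(-1) + 222*(1) = 86]
q=1: r=50, s=2, t=-1   [136*(2) + 222*(-1) = 50]
q=1: r=36, s=-3, t=2   [136*(-3) + 222*(2) = 36]
q=1: r=14, s=5, t=-3   [136*(5) + 222*(-3) = 14]
q=2: r=8, s=-13, t=8   [136*(-13) + 222*(8) = 8]
q=1: r=6, s=18, t=-11   [136*(18) + 222*(-11) = 6]
q=1: r=2, s=-31, t=19   [136*(-31) + 222*(19) = 2]
q=3: r=0, s=111, t=-68   [136*(111) + 222*(-68) = 0]
GCD = 2; from the row with r=2: x=-31, y=19
Check: 136*(-31) + 222*(19) = -4216 + 4218 = 2

GCD = 2, x = -31, y = 19


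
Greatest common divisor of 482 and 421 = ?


482 = 1 * 421 + 61
421 = 6 * 61 + 55
61 = 1 * 55 + 6
55 = 9 * 6 + 1
6 = 6 * 1 + 0
GCD = 1


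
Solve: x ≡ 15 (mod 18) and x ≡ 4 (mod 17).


M = 18*17 = 306
M1 = M/18 = 17, M2 = M/17 = 18
M1^(-1) mod 18 = 17, M2^(-1) mod 17 = 1
x = 15*17*17 + 4*18*1 = 4407
4407 mod 306 = 123
Check: 123 mod 18 = 15 ✓, 123 mod 17 = 4 ✓

x ≡ 123 (mod 306)


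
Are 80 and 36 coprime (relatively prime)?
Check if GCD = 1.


Euclidean algorithm:
80 = 2 * 36 + 8
36 = 4 * 8 + 4
8 = 2 * 4 + 0
GCD(80, 36) = 4

No, not coprime (GCD = 4)


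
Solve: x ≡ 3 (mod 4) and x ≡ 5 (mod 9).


M = 4*9 = 36
M1 = M/4 = 9, M2 = M/9 = 4
M1^(-1) mod 4 = 1, M2^(-1) mod 9 = 7
x = 3*9*1 + 5*4*7 = 167
167 mod 36 = 23
Check: 23 mod 4 = 3 ✓, 23 mod 9 = 5 ✓

x ≡ 23 (mod 36)


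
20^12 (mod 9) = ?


20^1 mod 9 = 2
20^2 mod 9 = 4
20^3 mod 9 = 8
20^4 mod 9 = 7
20^5 mod 9 = 5
20^6 mod 9 = 1
20^7 mod 9 = 2
20^8 mod 9 = 4
20^9 mod 9 = 8
20^10 mod 9 = 7
20^11 mod 9 = 5
20^12 mod 9 = 1


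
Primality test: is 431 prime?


Check divisors up to sqrt(431) = 20.7605
No divisors found.
431 is prime.

Yes, 431 is prime


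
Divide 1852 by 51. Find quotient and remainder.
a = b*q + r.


1852 = 51 * 36 + 16
Check: 1836 + 16 = 1852

q = 36, r = 16


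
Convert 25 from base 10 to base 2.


25 (base 10) = 25 (decimal)
25 (decimal) = 11001 (base 2)


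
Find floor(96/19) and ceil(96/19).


96/19 = 5.0526
floor = 5
ceil = 6

floor = 5, ceil = 6


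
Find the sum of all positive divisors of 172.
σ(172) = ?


Divisors of 172: 1, 2, 4, 43, 86, 172
Sum = 1 + 2 + 4 + 43 + 86 + 172 = 308

σ(172) = 308


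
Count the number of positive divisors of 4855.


4855 = 5^1 × 971^1
d(4855) = (1+1) × (1+1) = 4

4 divisors


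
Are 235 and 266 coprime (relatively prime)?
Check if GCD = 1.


Euclidean algorithm:
266 = 1 * 235 + 31
235 = 7 * 31 + 18
31 = 1 * 18 + 13
18 = 1 * 13 + 5
13 = 2 * 5 + 3
5 = 1 * 3 + 2
3 = 1 * 2 + 1
2 = 2 * 1 + 0
GCD(235, 266) = 1

Yes, coprime (GCD = 1)


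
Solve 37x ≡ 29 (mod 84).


GCD(37, 84) = 1, unique solution
a^(-1) mod 84 = 25
x = 25 * 29 mod 84 = 53

x ≡ 53 (mod 84)


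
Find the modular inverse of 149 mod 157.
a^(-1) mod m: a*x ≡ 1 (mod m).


Use the extended Euclidean algorithm on (157, 149); each row r = 157*s + 149*t:
r=157, s=1, t=0
r=149, s=0, t=1
q=1: r=8, s=1, t=-1   [157*(1) + 149*(-1) = 8]
q=18: r=5, s=-18, t=19   [157*(-18) + 149*(19) = 5]
q=1: r=3, s=19, t=-20   [157*(19) + 149*(-20) = 3]
q=1: r=2, s=-37, t=39   [157*(-37) + 149*(39) = 2]
q=1: r=1, s=56, t=-59   [157*(56) + 149*(-59) = 1]
q=2: r=0, s=-149, t=157   [157*(-149) + 149*(157) = 0]
GCD = 1 with t = -59, so 149*(-59) ≡ 1 (mod 157)
Inverse = -59 mod 157 = 98
Check: 149 * 98 = 14602 ≡ 1 (mod 157)

149^(-1) ≡ 98 (mod 157)


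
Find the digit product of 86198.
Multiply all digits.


8 × 6 × 1 × 9 × 8 = 3456


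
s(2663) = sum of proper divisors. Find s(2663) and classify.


Proper divisors: 1
Sum = 1 = 1
1 < 2663 → deficient

s(2663) = 1 (deficient)


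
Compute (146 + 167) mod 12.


146 + 167 = 313
313 mod 12 = 1


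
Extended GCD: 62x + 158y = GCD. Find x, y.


Tabular extended Euclidean (each row: r = 62*s + 158*t):
r=62, s=1, t=0
r=158, s=0, t=1
q=0: r=62, s=1, t=0   [62*(1) + 158*(0) = 62]
q=2: r=34, s=-2, t=1   [62*(-2) + 158*(1) = 34]
q=1: r=28, s=3, t=-1   [62*(3) + 158*(-1) = 28]
q=1: r=6, s=-5, t=2   [62*(-5) + 158*(2) = 6]
q=4: r=4, s=23, t=-9   [62*(23) + 158*(-9) = 4]
q=1: r=2, s=-28, t=11   [62*(-28) + 158*(11) = 2]
q=2: r=0, s=79, t=-31   [62*(79) + 158*(-31) = 0]
GCD = 2; from the row with r=2: x=-28, y=11
Check: 62*(-28) + 158*(11) = -1736 + 1738 = 2

GCD = 2, x = -28, y = 11


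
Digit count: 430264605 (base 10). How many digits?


430264605 has 9 digits in base 10
floor(log10(430264605)) + 1 = floor(8.6337) + 1 = 9

9 digits (base 10)


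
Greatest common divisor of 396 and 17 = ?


396 = 23 * 17 + 5
17 = 3 * 5 + 2
5 = 2 * 2 + 1
2 = 2 * 1 + 0
GCD = 1


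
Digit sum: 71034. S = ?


7 + 1 + 0 + 3 + 4 = 15


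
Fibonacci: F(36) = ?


Sequence: 1, 1, 2, 3, 5, 8, 13, 21, 34, 55, 89, 144, 233, 377, 610, 987, 1597, 2584, 4181, 6765, 10946, 17711, 28657, 46368, 75025, 121393, 196418, 317811, 514229, 832040, 1346269, 2178309, 3524578, 5702887, 9227465, 14930352
F(36) = 14930352


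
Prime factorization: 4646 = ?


4646 / 2 = 2323
2323 / 23 = 101
101 / 101 = 1
4646 = 2 × 23 × 101


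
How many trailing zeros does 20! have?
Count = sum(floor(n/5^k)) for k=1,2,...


floor(20/5) = 4
Total = 4

4 trailing zeros


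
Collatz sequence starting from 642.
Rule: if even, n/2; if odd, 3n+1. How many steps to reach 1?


642 → 321 → 964 → 482 → 241 → 724 → 362 → 181 → 544 → 272 → 136 → 68 → 34 → 17 → 52 → 26 → 13 → 40 → 20 → 10 → 5 → 16 → 8 → 4 → 2 → 1
Total steps = 25

25 steps


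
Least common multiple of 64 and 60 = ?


GCD(64, 60) = 4
LCM = 64*60/4 = 3840/4 = 960

LCM = 960


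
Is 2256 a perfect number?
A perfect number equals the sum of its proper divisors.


Proper divisors of 2256: 1, 2, 3, 4, 6, 8, 12, 16, 24, 47, 48, 94, 141, 188, 282, 376, 564, 752, 1128
Sum = 1 + 2 + 3 + 4 + 6 + 8 + 12 + 16 + 24 + 47 + 48 + 94 + 141 + 188 + 282 + 376 + 564 + 752 + 1128 = 3696

No, 2256 is not perfect (3696 ≠ 2256)


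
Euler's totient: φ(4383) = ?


4383 = 3^2 × 487
Prime factors: 3, 487
φ(4383) = 4383 × (1-1/3) × (1-1/487)
= 4383 × 2/3 × 486/487 = 2916

φ(4383) = 2916


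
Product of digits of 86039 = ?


8 × 6 × 0 × 3 × 9 = 0


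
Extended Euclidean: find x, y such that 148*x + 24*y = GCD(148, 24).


Tabular extended Euclidean (each row: r = 148*s + 24*t):
r=148, s=1, t=0
r=24, s=0, t=1
q=6: r=4, s=1, t=-6   [148*(1) + 24*(-6) = 4]
q=6: r=0, s=-6, t=37   [148*(-6) + 24*(37) = 0]
GCD = 4; from the row with r=4: x=1, y=-6
Check: 148*(1) + 24*(-6) = 148 - 144 = 4

GCD = 4, x = 1, y = -6


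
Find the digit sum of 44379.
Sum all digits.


4 + 4 + 3 + 7 + 9 = 27


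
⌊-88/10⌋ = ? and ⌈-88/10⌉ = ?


-88/10 = -8.8000
floor = -9
ceil = -8

floor = -9, ceil = -8


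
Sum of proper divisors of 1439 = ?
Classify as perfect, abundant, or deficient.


Proper divisors: 1
Sum = 1 = 1
1 < 1439 → deficient

s(1439) = 1 (deficient)


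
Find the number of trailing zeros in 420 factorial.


floor(420/5) = 84
floor(420/25) = 16
floor(420/125) = 3
Total = 103

103 trailing zeros


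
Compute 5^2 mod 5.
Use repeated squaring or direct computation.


5^1 mod 5 = 0
5^2 mod 5 = 0


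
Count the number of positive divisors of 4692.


4692 = 2^2 × 3^1 × 17^1 × 23^1
d(4692) = (2+1) × (1+1) × (1+1) × (1+1) = 24

24 divisors


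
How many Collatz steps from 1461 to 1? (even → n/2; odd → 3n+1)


1461 → 4384 → 2192 → 1096 → 548 → 274 → 137 → 412 → 206 → 103 → 310 → 155 → 466 → 233 → 700 → 350 → 175 → 526 → 263 → 790 → 395 → 1186 → 593 → 1780 → 890 → 445 → 1336 → 668 → 334 → 167 → 502 → 251 → 754 → 377 → 1132 → 566 → 283 → 850 → 425 → 1276 → 638 → 319 → 958 → 479 → 1438 → 719 → 2158 → 1079 → 3238 → 1619 → 4858 → 2429 → 7288 → 3644 → 1822 → 911 → 2734 → 1367 → 4102 → 2051 → 6154 → 3077 → 9232 → 4616 → 2308 → 1154 → 577 → 1732 → 866 → 433 → 1300 → 650 → 325 → 976 → 488 → 244 → 122 → 61 → 184 → 92 → 46 → 23 → 70 → 35 → 106 → 53 → 160 → 80 → 40 → 20 → 10 → 5 → 16 → 8 → 4 → 2 → 1
Total steps = 96

96 steps


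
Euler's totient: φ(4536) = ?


4536 = 2^3 × 3^4 × 7
Prime factors: 2, 3, 7
φ(4536) = 4536 × (1-1/2) × (1-1/3) × (1-1/7)
= 4536 × 1/2 × 2/3 × 6/7 = 1296

φ(4536) = 1296


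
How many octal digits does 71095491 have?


71095491 in base 8 = 417152303
Number of digits = 9

9 digits (base 8)


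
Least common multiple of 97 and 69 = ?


GCD(97, 69) = 1
LCM = 97*69/1 = 6693/1 = 6693

LCM = 6693


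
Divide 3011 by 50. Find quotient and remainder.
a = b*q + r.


3011 = 50 * 60 + 11
Check: 3000 + 11 = 3011

q = 60, r = 11


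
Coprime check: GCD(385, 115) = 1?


Euclidean algorithm:
385 = 3 * 115 + 40
115 = 2 * 40 + 35
40 = 1 * 35 + 5
35 = 7 * 5 + 0
GCD(385, 115) = 5

No, not coprime (GCD = 5)


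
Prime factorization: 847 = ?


847 / 7 = 121
121 / 11 = 11
11 / 11 = 1
847 = 7 × 11^2


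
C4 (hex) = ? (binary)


C4 (base 16) = 196 (decimal)
196 (decimal) = 11000100 (base 2)


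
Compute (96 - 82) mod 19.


96 - 82 = 14
14 mod 19 = 14


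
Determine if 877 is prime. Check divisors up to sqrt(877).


Check divisors up to sqrt(877) = 29.6142
No divisors found.
877 is prime.

Yes, 877 is prime


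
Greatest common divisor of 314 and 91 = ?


314 = 3 * 91 + 41
91 = 2 * 41 + 9
41 = 4 * 9 + 5
9 = 1 * 5 + 4
5 = 1 * 4 + 1
4 = 4 * 1 + 0
GCD = 1


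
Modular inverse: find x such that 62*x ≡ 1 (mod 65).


Use the extended Euclidean algorithm on (65, 62); each row r = 65*s + 62*t:
r=65, s=1, t=0
r=62, s=0, t=1
q=1: r=3, s=1, t=-1   [65*(1) + 62*(-1) = 3]
q=20: r=2, s=-20, t=21   [65*(-20) + 62*(21) = 2]
q=1: r=1, s=21, t=-22   [65*(21) + 62*(-22) = 1]
q=2: r=0, s=-62, t=65   [65*(-62) + 62*(65) = 0]
GCD = 1 with t = -22, so 62*(-22) ≡ 1 (mod 65)
Inverse = -22 mod 65 = 43
Check: 62 * 43 = 2666 ≡ 1 (mod 65)

62^(-1) ≡ 43 (mod 65)


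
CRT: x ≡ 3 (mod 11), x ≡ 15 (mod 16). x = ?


M = 11*16 = 176
M1 = M/11 = 16, M2 = M/16 = 11
M1^(-1) mod 11 = 9, M2^(-1) mod 16 = 3
x = 3*16*9 + 15*11*3 = 927
927 mod 176 = 47
Check: 47 mod 11 = 3 ✓, 47 mod 16 = 15 ✓

x ≡ 47 (mod 176)


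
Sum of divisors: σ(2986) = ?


Divisors of 2986: 1, 2, 1493, 2986
Sum = 1 + 2 + 1493 + 2986 = 4482

σ(2986) = 4482


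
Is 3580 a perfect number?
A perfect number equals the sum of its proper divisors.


Proper divisors of 3580: 1, 2, 4, 5, 10, 20, 179, 358, 716, 895, 1790
Sum = 1 + 2 + 4 + 5 + 10 + 20 + 179 + 358 + 716 + 895 + 1790 = 3980

No, 3580 is not perfect (3980 ≠ 3580)


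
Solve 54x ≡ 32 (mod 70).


GCD(54, 70) = 2 divides 32
Divide: 27x ≡ 16 (mod 35)
x ≡ 33 (mod 35)


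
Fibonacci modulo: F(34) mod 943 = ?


F(k) mod 943 for k=1..34:
1, 1, 2, 3, 5, 8, 13, 21, 34, 55, 89, 144, 233, 377, 610, 44, 654, 698, 409, 164, 573, 737, 367, 161, 528, 689, 274, 20, 294, 314, 608, 922, 587, 566
F(34) mod 943 = 566


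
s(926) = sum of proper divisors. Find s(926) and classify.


Proper divisors: 1, 2, 463
Sum = 1 + 2 + 463 = 466
466 < 926 → deficient

s(926) = 466 (deficient)


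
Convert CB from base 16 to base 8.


CB (base 16) = 203 (decimal)
203 (decimal) = 313 (base 8)


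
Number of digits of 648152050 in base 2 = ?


648152050 in base 2 = 100110101000100000001111110010
Number of digits = 30

30 digits (base 2)


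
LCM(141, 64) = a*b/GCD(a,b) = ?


GCD(141, 64) = 1
LCM = 141*64/1 = 9024/1 = 9024

LCM = 9024


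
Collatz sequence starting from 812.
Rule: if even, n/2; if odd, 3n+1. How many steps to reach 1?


812 → 406 → 203 → 610 → 305 → 916 → 458 → 229 → 688 → 344 → 172 → 86 → 43 → 130 → 65 → 196 → 98 → 49 → 148 → 74 → 37 → 112 → 56 → 28 → 14 → 7 → 22 → 11 → 34 → 17 → 52 → 26 → 13 → 40 → 20 → 10 → 5 → 16 → 8 → 4 → 2 → 1
Total steps = 41

41 steps


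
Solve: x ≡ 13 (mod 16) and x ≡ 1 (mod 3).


M = 16*3 = 48
M1 = M/16 = 3, M2 = M/3 = 16
M1^(-1) mod 16 = 11, M2^(-1) mod 3 = 1
x = 13*3*11 + 1*16*1 = 445
445 mod 48 = 13
Check: 13 mod 16 = 13 ✓, 13 mod 3 = 1 ✓

x ≡ 13 (mod 48)


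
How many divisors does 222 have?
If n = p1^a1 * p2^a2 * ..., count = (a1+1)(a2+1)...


222 = 2^1 × 3^1 × 37^1
d(222) = (1+1) × (1+1) × (1+1) = 8

8 divisors


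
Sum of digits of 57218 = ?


5 + 7 + 2 + 1 + 8 = 23


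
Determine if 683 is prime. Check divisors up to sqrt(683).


Check divisors up to sqrt(683) = 26.1343
No divisors found.
683 is prime.

Yes, 683 is prime


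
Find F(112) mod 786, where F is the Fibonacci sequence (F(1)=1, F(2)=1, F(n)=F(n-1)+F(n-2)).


F(k) mod 786 for k=1..112:
1, 1, 2, 3, 5, 8, 13, 21, 34, 55, 89, 144, 233, 377, 610, 201, 25, 226, 251, 477, 728, 419, 361, 780, 355, 349, 704, 267, 185, 452, 637, 303, 154, 457, 611, 282, 107, 389, 496, 99, 595, 694, 503, 411, 128, 539, 667, 420, 301, 721, 236, 171, 407, 578, 199, 777, 190, 181, 371, 552, 137, 689, 40, 729, 769, 712, 695, 621, 530, 365, 109, 474, 583, 271, 68, 339, 407, 746, 367, 327, 694, 235, 143, 378, 521, 113, 634, 747, 595, 556, 365, 135, 500, 635, 349, 198, 547, 745, 506, 465, 185, 650, 49, 699, 748, 661, 623, 498, 335, 47, 382, 429
F(112) mod 786 = 429


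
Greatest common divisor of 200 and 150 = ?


200 = 1 * 150 + 50
150 = 3 * 50 + 0
GCD = 50


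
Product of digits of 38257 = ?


3 × 8 × 2 × 5 × 7 = 1680


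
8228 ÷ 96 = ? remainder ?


8228 = 96 * 85 + 68
Check: 8160 + 68 = 8228

q = 85, r = 68


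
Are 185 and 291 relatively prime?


Euclidean algorithm:
291 = 1 * 185 + 106
185 = 1 * 106 + 79
106 = 1 * 79 + 27
79 = 2 * 27 + 25
27 = 1 * 25 + 2
25 = 12 * 2 + 1
2 = 2 * 1 + 0
GCD(185, 291) = 1

Yes, coprime (GCD = 1)


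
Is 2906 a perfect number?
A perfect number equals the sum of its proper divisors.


Proper divisors of 2906: 1, 2, 1453
Sum = 1 + 2 + 1453 = 1456

No, 2906 is not perfect (1456 ≠ 2906)


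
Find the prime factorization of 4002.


4002 / 2 = 2001
2001 / 3 = 667
667 / 23 = 29
29 / 29 = 1
4002 = 2 × 3 × 23 × 29


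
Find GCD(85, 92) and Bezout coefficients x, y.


Tabular extended Euclidean (each row: r = 85*s + 92*t):
r=85, s=1, t=0
r=92, s=0, t=1
q=0: r=85, s=1, t=0   [85*(1) + 92*(0) = 85]
q=1: r=7, s=-1, t=1   [85*(-1) + 92*(1) = 7]
q=12: r=1, s=13, t=-12   [85*(13) + 92*(-12) = 1]
q=7: r=0, s=-92, t=85   [85*(-92) + 92*(85) = 0]
GCD = 1; from the row with r=1: x=13, y=-12
Check: 85*(13) + 92*(-12) = 1105 - 1104 = 1

GCD = 1, x = 13, y = -12


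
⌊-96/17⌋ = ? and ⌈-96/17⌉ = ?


-96/17 = -5.6471
floor = -6
ceil = -5

floor = -6, ceil = -5


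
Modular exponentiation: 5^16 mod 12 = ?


5^1 mod 12 = 5
5^2 mod 12 = 1
5^3 mod 12 = 5
5^4 mod 12 = 1
5^5 mod 12 = 5
5^6 mod 12 = 1
5^7 mod 12 = 5
5^8 mod 12 = 1
5^9 mod 12 = 5
5^10 mod 12 = 1
5^11 mod 12 = 5
5^12 mod 12 = 1
5^13 mod 12 = 5
5^14 mod 12 = 1
5^15 mod 12 = 5
5^16 mod 12 = 1


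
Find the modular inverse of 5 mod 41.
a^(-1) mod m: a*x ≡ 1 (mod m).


Use the extended Euclidean algorithm on (41, 5); each row r = 41*s + 5*t:
r=41, s=1, t=0
r=5, s=0, t=1
q=8: r=1, s=1, t=-8   [41*(1) + 5*(-8) = 1]
q=5: r=0, s=-5, t=41   [41*(-5) + 5*(41) = 0]
GCD = 1 with t = -8, so 5*(-8) ≡ 1 (mod 41)
Inverse = -8 mod 41 = 33
Check: 5 * 33 = 165 ≡ 1 (mod 41)

5^(-1) ≡ 33 (mod 41)


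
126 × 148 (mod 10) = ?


126 × 148 = 18648
18648 mod 10 = 8


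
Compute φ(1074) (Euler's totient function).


1074 = 2 × 3 × 179
Prime factors: 2, 3, 179
φ(1074) = 1074 × (1-1/2) × (1-1/3) × (1-1/179)
= 1074 × 1/2 × 2/3 × 178/179 = 356

φ(1074) = 356


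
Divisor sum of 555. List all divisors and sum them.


Divisors of 555: 1, 3, 5, 15, 37, 111, 185, 555
Sum = 1 + 3 + 5 + 15 + 37 + 111 + 185 + 555 = 912

σ(555) = 912


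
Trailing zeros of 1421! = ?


floor(1421/5) = 284
floor(1421/25) = 56
floor(1421/125) = 11
floor(1421/625) = 2
Total = 353

353 trailing zeros


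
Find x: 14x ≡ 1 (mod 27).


GCD(14, 27) = 1, unique solution
a^(-1) mod 27 = 2
x = 2 * 1 mod 27 = 2

x ≡ 2 (mod 27)


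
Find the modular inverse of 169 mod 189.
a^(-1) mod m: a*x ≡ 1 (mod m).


Use the extended Euclidean algorithm on (189, 169); each row r = 189*s + 169*t:
r=189, s=1, t=0
r=169, s=0, t=1
q=1: r=20, s=1, t=-1   [189*(1) + 169*(-1) = 20]
q=8: r=9, s=-8, t=9   [189*(-8) + 169*(9) = 9]
q=2: r=2, s=17, t=-19   [189*(17) + 169*(-19) = 2]
q=4: r=1, s=-76, t=85   [189*(-76) + 169*(85) = 1]
q=2: r=0, s=169, t=-189   [189*(169) + 169*(-189) = 0]
GCD = 1 with t = 85, so 169*(85) ≡ 1 (mod 189)
Inverse = 85 mod 189 = 85
Check: 169 * 85 = 14365 ≡ 1 (mod 189)

169^(-1) ≡ 85 (mod 189)


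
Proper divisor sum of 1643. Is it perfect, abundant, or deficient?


Proper divisors: 1, 31, 53
Sum = 1 + 31 + 53 = 85
85 < 1643 → deficient

s(1643) = 85 (deficient)


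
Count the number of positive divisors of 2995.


2995 = 5^1 × 599^1
d(2995) = (1+1) × (1+1) = 4

4 divisors


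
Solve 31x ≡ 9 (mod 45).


GCD(31, 45) = 1, unique solution
a^(-1) mod 45 = 16
x = 16 * 9 mod 45 = 9

x ≡ 9 (mod 45)


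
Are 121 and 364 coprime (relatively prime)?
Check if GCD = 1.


Euclidean algorithm:
364 = 3 * 121 + 1
121 = 121 * 1 + 0
GCD(121, 364) = 1

Yes, coprime (GCD = 1)


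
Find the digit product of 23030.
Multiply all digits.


2 × 3 × 0 × 3 × 0 = 0


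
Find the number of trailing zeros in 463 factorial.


floor(463/5) = 92
floor(463/25) = 18
floor(463/125) = 3
Total = 113

113 trailing zeros


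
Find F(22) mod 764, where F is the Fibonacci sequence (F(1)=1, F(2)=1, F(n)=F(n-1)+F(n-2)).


F(k) mod 764 for k=1..22:
1, 1, 2, 3, 5, 8, 13, 21, 34, 55, 89, 144, 233, 377, 610, 223, 69, 292, 361, 653, 250, 139
F(22) mod 764 = 139


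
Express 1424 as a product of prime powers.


1424 / 2 = 712
712 / 2 = 356
356 / 2 = 178
178 / 2 = 89
89 / 89 = 1
1424 = 2^4 × 89


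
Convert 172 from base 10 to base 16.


172 (base 10) = 172 (decimal)
172 (decimal) = AC (base 16)


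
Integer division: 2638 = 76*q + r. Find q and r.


2638 = 76 * 34 + 54
Check: 2584 + 54 = 2638

q = 34, r = 54


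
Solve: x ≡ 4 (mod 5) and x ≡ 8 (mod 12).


M = 5*12 = 60
M1 = M/5 = 12, M2 = M/12 = 5
M1^(-1) mod 5 = 3, M2^(-1) mod 12 = 5
x = 4*12*3 + 8*5*5 = 344
344 mod 60 = 44
Check: 44 mod 5 = 4 ✓, 44 mod 12 = 8 ✓

x ≡ 44 (mod 60)


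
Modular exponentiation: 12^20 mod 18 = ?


12^1 mod 18 = 12
12^2 mod 18 = 0
12^3 mod 18 = 0
12^4 mod 18 = 0
12^5 mod 18 = 0
12^6 mod 18 = 0
12^7 mod 18 = 0
12^8 mod 18 = 0
12^9 mod 18 = 0
12^10 mod 18 = 0
12^11 mod 18 = 0
12^12 mod 18 = 0
12^13 mod 18 = 0
12^14 mod 18 = 0
12^15 mod 18 = 0
12^16 mod 18 = 0
12^17 mod 18 = 0
12^18 mod 18 = 0
12^19 mod 18 = 0
12^20 mod 18 = 0


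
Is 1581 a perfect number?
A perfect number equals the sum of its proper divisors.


Proper divisors of 1581: 1, 3, 17, 31, 51, 93, 527
Sum = 1 + 3 + 17 + 31 + 51 + 93 + 527 = 723

No, 1581 is not perfect (723 ≠ 1581)


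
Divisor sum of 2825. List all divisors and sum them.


Divisors of 2825: 1, 5, 25, 113, 565, 2825
Sum = 1 + 5 + 25 + 113 + 565 + 2825 = 3534

σ(2825) = 3534


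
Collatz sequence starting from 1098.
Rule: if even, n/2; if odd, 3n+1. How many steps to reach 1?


1098 → 549 → 1648 → 824 → 412 → 206 → 103 → 310 → 155 → 466 → 233 → 700 → 350 → 175 → 526 → 263 → 790 → 395 → 1186 → 593 → 1780 → 890 → 445 → 1336 → 668 → 334 → 167 → 502 → 251 → 754 → 377 → 1132 → 566 → 283 → 850 → 425 → 1276 → 638 → 319 → 958 → 479 → 1438 → 719 → 2158 → 1079 → 3238 → 1619 → 4858 → 2429 → 7288 → 3644 → 1822 → 911 → 2734 → 1367 → 4102 → 2051 → 6154 → 3077 → 9232 → 4616 → 2308 → 1154 → 577 → 1732 → 866 → 433 → 1300 → 650 → 325 → 976 → 488 → 244 → 122 → 61 → 184 → 92 → 46 → 23 → 70 → 35 → 106 → 53 → 160 → 80 → 40 → 20 → 10 → 5 → 16 → 8 → 4 → 2 → 1
Total steps = 93

93 steps


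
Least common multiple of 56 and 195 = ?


GCD(56, 195) = 1
LCM = 56*195/1 = 10920/1 = 10920

LCM = 10920


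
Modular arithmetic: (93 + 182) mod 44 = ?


93 + 182 = 275
275 mod 44 = 11


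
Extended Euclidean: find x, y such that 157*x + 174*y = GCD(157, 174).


Tabular extended Euclidean (each row: r = 157*s + 174*t):
r=157, s=1, t=0
r=174, s=0, t=1
q=0: r=157, s=1, t=0   [157*(1) + 174*(0) = 157]
q=1: r=17, s=-1, t=1   [157*(-1) + 174*(1) = 17]
q=9: r=4, s=10, t=-9   [157*(10) + 174*(-9) = 4]
q=4: r=1, s=-41, t=37   [157*(-41) + 174*(37) = 1]
q=4: r=0, s=174, t=-157   [157*(174) + 174*(-157) = 0]
GCD = 1; from the row with r=1: x=-41, y=37
Check: 157*(-41) + 174*(37) = -6437 + 6438 = 1

GCD = 1, x = -41, y = 37


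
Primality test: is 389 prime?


Check divisors up to sqrt(389) = 19.7231
No divisors found.
389 is prime.

Yes, 389 is prime


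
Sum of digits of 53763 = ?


5 + 3 + 7 + 6 + 3 = 24


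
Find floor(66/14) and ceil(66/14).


66/14 = 4.7143
floor = 4
ceil = 5

floor = 4, ceil = 5


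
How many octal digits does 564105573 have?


564105573 in base 8 = 4147710545
Number of digits = 10

10 digits (base 8)


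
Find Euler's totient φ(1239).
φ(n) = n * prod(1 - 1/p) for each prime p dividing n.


1239 = 3 × 7 × 59
Prime factors: 3, 7, 59
φ(1239) = 1239 × (1-1/3) × (1-1/7) × (1-1/59)
= 1239 × 2/3 × 6/7 × 58/59 = 696

φ(1239) = 696


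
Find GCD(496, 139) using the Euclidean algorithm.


496 = 3 * 139 + 79
139 = 1 * 79 + 60
79 = 1 * 60 + 19
60 = 3 * 19 + 3
19 = 6 * 3 + 1
3 = 3 * 1 + 0
GCD = 1


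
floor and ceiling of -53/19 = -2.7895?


-53/19 = -2.7895
floor = -3
ceil = -2

floor = -3, ceil = -2


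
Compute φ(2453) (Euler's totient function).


2453 = 11 × 223
Prime factors: 11, 223
φ(2453) = 2453 × (1-1/11) × (1-1/223)
= 2453 × 10/11 × 222/223 = 2220

φ(2453) = 2220


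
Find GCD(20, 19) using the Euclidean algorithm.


20 = 1 * 19 + 1
19 = 19 * 1 + 0
GCD = 1


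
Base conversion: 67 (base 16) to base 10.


67 (base 16) = 103 (decimal)
103 (decimal) = 103 (base 10)


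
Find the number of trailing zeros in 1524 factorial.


floor(1524/5) = 304
floor(1524/25) = 60
floor(1524/125) = 12
floor(1524/625) = 2
Total = 378

378 trailing zeros


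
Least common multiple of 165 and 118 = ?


GCD(165, 118) = 1
LCM = 165*118/1 = 19470/1 = 19470

LCM = 19470


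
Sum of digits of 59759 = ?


5 + 9 + 7 + 5 + 9 = 35


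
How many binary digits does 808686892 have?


808686892 in base 2 = 110000001100111001010100101100
Number of digits = 30

30 digits (base 2)


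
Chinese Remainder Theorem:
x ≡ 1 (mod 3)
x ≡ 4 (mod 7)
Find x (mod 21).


M = 3*7 = 21
M1 = M/3 = 7, M2 = M/7 = 3
M1^(-1) mod 3 = 1, M2^(-1) mod 7 = 5
x = 1*7*1 + 4*3*5 = 67
67 mod 21 = 4
Check: 4 mod 3 = 1 ✓, 4 mod 7 = 4 ✓

x ≡ 4 (mod 21)


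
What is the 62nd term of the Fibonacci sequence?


Sequence: 1, 1, 2, 3, 5, 8, 13, 21, 34, 55, 89, 144, 233, 377, 610, 987, 1597, 2584, 4181, 6765, 10946, 17711, 28657, 46368, 75025, 121393, 196418, 317811, 514229, 832040, 1346269, 2178309, 3524578, 5702887, 9227465, 14930352, 24157817, 39088169, 63245986, 102334155, 165580141, 267914296, 433494437, 701408733, 1134903170, 1836311903, 2971215073, 4807526976, 7778742049, 12586269025, 20365011074, 32951280099, 53316291173, 86267571272, 139583862445, 225851433717, 365435296162, 591286729879, 956722026041, 1548008755920, 2504730781961, 4052739537881
F(62) = 4052739537881


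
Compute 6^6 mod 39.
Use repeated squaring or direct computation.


6^1 mod 39 = 6
6^2 mod 39 = 36
6^3 mod 39 = 21
6^4 mod 39 = 9
6^5 mod 39 = 15
6^6 mod 39 = 12


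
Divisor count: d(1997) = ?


1997 = 1997^1
d(1997) = (1+1) = 2

2 divisors


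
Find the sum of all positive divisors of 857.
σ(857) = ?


Divisors of 857: 1, 857
Sum = 1 + 857 = 858

σ(857) = 858


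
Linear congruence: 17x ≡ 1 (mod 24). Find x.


GCD(17, 24) = 1, unique solution
a^(-1) mod 24 = 17
x = 17 * 1 mod 24 = 17

x ≡ 17 (mod 24)


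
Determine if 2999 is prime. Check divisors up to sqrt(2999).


Check divisors up to sqrt(2999) = 54.7631
No divisors found.
2999 is prime.

Yes, 2999 is prime


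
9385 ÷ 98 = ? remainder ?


9385 = 98 * 95 + 75
Check: 9310 + 75 = 9385

q = 95, r = 75


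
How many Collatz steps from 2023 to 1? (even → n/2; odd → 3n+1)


2023 → 6070 → 3035 → 9106 → 4553 → 13660 → 6830 → 3415 → 10246 → 5123 → 15370 → 7685 → 23056 → 11528 → 5764 → 2882 → 1441 → 4324 → 2162 → 1081 → 3244 → 1622 → 811 → 2434 → 1217 → 3652 → 1826 → 913 → 2740 → 1370 → 685 → 2056 → 1028 → 514 → 257 → 772 → 386 → 193 → 580 → 290 → 145 → 436 → 218 → 109 → 328 → 164 → 82 → 41 → 124 → 62 → 31 → 94 → 47 → 142 → 71 → 214 → 107 → 322 → 161 → 484 → 242 → 121 → 364 → 182 → 91 → 274 → 137 → 412 → 206 → 103 → 310 → 155 → 466 → 233 → 700 → 350 → 175 → 526 → 263 → 790 → 395 → 1186 → 593 → 1780 → 890 → 445 → 1336 → 668 → 334 → 167 → 502 → 251 → 754 → 377 → 1132 → 566 → 283 → 850 → 425 → 1276 → 638 → 319 → 958 → 479 → 1438 → 719 → 2158 → 1079 → 3238 → 1619 → 4858 → 2429 → 7288 → 3644 → 1822 → 911 → 2734 → 1367 → 4102 → 2051 → 6154 → 3077 → 9232 → 4616 → 2308 → 1154 → 577 → 1732 → 866 → 433 → 1300 → 650 → 325 → 976 → 488 → 244 → 122 → 61 → 184 → 92 → 46 → 23 → 70 → 35 → 106 → 53 → 160 → 80 → 40 → 20 → 10 → 5 → 16 → 8 → 4 → 2 → 1
Total steps = 156

156 steps


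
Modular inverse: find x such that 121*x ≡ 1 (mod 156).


Use the extended Euclidean algorithm on (156, 121); each row r = 156*s + 121*t:
r=156, s=1, t=0
r=121, s=0, t=1
q=1: r=35, s=1, t=-1   [156*(1) + 121*(-1) = 35]
q=3: r=16, s=-3, t=4   [156*(-3) + 121*(4) = 16]
q=2: r=3, s=7, t=-9   [156*(7) + 121*(-9) = 3]
q=5: r=1, s=-38, t=49   [156*(-38) + 121*(49) = 1]
q=3: r=0, s=121, t=-156   [156*(121) + 121*(-156) = 0]
GCD = 1 with t = 49, so 121*(49) ≡ 1 (mod 156)
Inverse = 49 mod 156 = 49
Check: 121 * 49 = 5929 ≡ 1 (mod 156)

121^(-1) ≡ 49 (mod 156)
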